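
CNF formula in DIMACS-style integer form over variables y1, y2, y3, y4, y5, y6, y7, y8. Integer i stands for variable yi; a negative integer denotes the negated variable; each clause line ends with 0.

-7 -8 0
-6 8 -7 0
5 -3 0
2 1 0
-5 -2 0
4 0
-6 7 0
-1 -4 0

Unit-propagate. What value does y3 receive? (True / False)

(y4) is a unit clause: y4 = True.
(~y1 \/ ~y4) with y4 = True leaves only ~y1, so y1 = False.
From (y1 \/ y2) and y1 = False: y2 = True.
From (~y2 \/ ~y5) and y2 = True: y5 = False.
(y5 \/ ~y3) with y5 = False leaves only ~y3, so y3 = False.

False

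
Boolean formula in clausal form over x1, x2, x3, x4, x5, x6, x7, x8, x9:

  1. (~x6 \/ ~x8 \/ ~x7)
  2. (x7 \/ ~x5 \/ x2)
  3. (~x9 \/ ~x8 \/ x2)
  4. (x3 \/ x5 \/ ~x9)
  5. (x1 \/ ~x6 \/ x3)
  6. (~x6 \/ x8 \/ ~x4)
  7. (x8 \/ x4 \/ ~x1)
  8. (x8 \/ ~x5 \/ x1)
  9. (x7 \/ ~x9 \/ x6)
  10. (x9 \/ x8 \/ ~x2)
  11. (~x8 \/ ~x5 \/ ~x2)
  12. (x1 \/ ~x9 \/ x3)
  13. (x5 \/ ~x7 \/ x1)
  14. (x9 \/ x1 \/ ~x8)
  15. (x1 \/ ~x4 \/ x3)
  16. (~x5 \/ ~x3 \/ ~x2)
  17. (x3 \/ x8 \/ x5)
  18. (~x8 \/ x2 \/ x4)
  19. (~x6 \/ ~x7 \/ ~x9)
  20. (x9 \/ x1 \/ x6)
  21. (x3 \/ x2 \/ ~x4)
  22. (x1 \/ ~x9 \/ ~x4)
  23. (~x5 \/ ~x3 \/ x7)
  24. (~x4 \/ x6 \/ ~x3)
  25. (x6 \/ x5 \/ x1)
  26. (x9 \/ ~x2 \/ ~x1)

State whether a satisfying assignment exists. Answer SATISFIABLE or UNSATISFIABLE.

SATISFIABLE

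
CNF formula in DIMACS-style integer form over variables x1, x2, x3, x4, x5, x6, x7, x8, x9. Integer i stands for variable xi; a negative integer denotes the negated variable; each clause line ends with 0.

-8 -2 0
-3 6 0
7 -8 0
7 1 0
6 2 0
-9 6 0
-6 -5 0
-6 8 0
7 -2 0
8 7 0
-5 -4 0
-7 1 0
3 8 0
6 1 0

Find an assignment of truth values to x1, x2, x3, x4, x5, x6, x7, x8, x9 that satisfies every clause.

x1=T, x2=F, x3=F, x4=T, x5=F, x6=T, x7=T, x8=T, x9=F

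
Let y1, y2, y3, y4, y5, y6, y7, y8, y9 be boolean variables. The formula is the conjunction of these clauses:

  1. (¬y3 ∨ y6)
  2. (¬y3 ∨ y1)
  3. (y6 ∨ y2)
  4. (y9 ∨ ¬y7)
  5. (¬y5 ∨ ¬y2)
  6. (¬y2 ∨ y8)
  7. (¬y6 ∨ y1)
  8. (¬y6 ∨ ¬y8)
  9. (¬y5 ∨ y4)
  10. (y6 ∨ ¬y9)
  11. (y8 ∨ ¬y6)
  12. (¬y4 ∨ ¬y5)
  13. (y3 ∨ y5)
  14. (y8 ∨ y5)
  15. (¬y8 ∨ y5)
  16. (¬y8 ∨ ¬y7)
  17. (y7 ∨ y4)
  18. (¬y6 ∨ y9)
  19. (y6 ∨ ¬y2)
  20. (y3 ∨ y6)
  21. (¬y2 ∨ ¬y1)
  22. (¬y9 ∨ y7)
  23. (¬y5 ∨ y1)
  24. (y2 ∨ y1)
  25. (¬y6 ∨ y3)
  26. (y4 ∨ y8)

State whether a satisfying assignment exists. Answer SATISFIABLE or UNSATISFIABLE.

UNSATISFIABLE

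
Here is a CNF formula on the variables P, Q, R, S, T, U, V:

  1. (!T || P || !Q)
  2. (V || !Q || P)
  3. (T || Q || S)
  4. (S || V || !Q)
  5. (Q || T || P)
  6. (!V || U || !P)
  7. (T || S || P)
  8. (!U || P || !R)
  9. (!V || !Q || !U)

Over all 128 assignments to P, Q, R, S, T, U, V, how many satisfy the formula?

40

Split on P, then Q.
  P=1, Q=1: forces S=1; V=0; R, T, U free → 2^3 = 8.
  P=1, Q=0: R free; 9 ways for (S,T,U,V) × 2^1 = 18.
  P=0, Q=1: remaining (R,S,T,U,V) ∈ {(0,1,0,0,1); (1,1,0,0,1)} — 2.
  P=0, Q=0: S, V free; 3 ways for (R,T,U) × 2^2 = 12.
Total: 8 + 18 + 2 + 12 = 40.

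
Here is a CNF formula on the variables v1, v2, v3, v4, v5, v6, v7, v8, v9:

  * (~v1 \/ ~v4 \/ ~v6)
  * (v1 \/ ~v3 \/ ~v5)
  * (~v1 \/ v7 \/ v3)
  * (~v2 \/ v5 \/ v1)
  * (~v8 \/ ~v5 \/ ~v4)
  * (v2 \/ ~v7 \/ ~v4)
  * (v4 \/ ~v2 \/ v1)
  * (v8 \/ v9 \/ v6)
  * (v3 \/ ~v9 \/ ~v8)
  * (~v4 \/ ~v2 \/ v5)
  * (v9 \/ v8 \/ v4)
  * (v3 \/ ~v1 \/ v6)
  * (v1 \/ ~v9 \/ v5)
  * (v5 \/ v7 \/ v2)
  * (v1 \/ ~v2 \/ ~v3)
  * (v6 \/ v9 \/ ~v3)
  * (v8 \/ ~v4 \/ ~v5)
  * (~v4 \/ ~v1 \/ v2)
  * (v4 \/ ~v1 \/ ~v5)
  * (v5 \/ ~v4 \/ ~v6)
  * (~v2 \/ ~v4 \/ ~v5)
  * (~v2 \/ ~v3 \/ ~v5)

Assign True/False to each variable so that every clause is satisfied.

v1=0, v2=0, v3=1, v4=0, v5=0, v6=1, v7=1, v8=1, v9=0

Try v1 = False.
Try v2 = False.
Branch on v3: take v3 = True.
  then v5 is forced to False.
  then v9 is forced to False.
  then v7 is forced to True.
  then v4 is forced to False.
  then v8 is forced to True.
  then v6 is forced to True.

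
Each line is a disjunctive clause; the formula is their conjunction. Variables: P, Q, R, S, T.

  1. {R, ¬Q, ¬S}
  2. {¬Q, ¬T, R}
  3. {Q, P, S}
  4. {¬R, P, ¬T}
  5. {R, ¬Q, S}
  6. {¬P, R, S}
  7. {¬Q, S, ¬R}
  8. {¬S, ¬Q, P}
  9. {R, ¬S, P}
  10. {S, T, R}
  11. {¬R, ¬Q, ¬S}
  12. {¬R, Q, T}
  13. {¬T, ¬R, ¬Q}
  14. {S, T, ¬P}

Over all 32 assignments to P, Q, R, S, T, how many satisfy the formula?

The models are:
  P=T Q=F R=F S=T T=F
  P=T Q=F R=F S=T T=T
  P=T Q=F R=T S=F T=T
  P=T Q=F R=T S=T T=T
Count: 4.

4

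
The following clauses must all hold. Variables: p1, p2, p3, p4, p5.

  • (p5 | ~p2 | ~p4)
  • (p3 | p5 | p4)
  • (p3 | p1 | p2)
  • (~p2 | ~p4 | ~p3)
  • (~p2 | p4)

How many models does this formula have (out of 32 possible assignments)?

13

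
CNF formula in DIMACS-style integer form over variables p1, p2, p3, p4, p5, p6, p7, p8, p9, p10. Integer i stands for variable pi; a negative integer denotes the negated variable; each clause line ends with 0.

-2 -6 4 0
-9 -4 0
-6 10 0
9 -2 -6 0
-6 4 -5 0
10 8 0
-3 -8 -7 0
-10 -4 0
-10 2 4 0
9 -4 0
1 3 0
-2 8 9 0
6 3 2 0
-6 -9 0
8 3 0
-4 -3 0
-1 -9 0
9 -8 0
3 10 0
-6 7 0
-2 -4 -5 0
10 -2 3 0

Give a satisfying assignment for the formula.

p1=False  p2=True  p3=True  p4=False  p5=True  p6=False  p7=False  p8=True  p9=True  p10=False

Branch on p1: take p1 = False.
  then p3 is forced to True.
  then p4 is forced to False.
For the remaining variables, p2 = True, p5 = True, p6 = False, p7 = False, p8 = True, p9 = True, p10 = False works.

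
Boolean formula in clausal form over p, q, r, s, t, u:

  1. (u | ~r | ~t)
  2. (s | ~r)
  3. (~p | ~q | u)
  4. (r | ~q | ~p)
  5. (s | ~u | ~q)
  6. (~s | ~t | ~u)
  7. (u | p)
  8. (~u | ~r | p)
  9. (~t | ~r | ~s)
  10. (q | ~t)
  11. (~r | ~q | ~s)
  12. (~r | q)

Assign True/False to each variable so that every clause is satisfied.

p=True, q=False, r=False, s=False, t=False, u=True

Check each clause:
  1. (~t | u | ~r) — ~t is true.
  2. (s | ~r) — ~r is true.
  3. (~q | u | ~p) — ~q is true.
  4. (r | ~q | ~p) — ~q is true.
  5. (s | ~u | ~q) — ~q is true.
  6. (~s | ~u | ~t) — ~t is true.
  7. (p | u) — p is true.
  8. (p | ~u | ~r) — p is true.
  9. (~r | ~s | ~t) — ~t is true.
  10. (q | ~t) — ~t is true.
  11. (~q | ~s | ~r) — ~s is true.
  12. (q | ~r) — ~r is true.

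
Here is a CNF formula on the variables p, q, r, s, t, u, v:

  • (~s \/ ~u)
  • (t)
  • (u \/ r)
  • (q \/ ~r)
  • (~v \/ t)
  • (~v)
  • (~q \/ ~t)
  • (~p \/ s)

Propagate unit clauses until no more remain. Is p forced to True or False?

Unit clause (t) sets t = True.
Unit clause (~v) sets v = False.
(~q \/ ~t) with t = True leaves only ~q, so q = False.
In (q \/ ~r), q is now false; ~r must hold, so r = False.
In (u \/ r), r is now false; u must hold, so u = True.
(~u \/ ~s) with u = True leaves only ~s, so s = False.
(~p \/ s) with s = False leaves only ~p, so p = False.

False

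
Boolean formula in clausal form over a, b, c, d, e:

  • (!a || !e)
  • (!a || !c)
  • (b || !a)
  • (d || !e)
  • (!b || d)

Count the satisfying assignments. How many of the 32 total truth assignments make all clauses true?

11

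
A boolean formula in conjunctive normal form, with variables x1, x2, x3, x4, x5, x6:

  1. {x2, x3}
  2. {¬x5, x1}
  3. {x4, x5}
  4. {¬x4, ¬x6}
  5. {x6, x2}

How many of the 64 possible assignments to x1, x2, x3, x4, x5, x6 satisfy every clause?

11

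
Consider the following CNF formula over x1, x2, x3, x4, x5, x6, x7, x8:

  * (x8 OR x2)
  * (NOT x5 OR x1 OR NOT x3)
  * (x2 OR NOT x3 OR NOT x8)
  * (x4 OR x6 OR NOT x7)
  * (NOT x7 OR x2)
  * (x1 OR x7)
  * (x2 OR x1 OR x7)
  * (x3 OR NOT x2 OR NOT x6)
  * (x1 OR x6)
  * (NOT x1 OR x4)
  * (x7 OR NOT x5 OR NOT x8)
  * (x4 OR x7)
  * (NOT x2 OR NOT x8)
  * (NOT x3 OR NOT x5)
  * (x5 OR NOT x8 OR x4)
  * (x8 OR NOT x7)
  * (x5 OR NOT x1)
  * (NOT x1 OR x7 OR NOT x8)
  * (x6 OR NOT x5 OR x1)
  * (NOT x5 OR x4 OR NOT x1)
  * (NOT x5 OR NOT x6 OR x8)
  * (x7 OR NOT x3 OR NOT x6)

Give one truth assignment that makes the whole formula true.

x1=1, x2=1, x3=0, x4=1, x5=1, x6=0, x7=0, x8=0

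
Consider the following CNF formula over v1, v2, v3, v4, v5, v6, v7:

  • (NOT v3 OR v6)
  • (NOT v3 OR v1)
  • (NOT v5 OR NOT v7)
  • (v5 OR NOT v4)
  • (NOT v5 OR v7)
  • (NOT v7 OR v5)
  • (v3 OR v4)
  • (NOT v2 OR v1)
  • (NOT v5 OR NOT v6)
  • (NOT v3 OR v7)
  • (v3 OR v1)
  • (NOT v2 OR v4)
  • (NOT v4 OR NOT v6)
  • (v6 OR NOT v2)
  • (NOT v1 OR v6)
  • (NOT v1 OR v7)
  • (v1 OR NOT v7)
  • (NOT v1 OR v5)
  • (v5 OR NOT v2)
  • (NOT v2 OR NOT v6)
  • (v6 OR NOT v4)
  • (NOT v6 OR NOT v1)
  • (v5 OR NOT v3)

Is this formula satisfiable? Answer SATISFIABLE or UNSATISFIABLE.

v1 = True:
  propagation gives v6=True; an empty clause results — contradiction.
v1 = False:
  propagation gives v3=False; an empty clause results — contradiction.
Every branch closes, so no satisfying assignment exists.

UNSATISFIABLE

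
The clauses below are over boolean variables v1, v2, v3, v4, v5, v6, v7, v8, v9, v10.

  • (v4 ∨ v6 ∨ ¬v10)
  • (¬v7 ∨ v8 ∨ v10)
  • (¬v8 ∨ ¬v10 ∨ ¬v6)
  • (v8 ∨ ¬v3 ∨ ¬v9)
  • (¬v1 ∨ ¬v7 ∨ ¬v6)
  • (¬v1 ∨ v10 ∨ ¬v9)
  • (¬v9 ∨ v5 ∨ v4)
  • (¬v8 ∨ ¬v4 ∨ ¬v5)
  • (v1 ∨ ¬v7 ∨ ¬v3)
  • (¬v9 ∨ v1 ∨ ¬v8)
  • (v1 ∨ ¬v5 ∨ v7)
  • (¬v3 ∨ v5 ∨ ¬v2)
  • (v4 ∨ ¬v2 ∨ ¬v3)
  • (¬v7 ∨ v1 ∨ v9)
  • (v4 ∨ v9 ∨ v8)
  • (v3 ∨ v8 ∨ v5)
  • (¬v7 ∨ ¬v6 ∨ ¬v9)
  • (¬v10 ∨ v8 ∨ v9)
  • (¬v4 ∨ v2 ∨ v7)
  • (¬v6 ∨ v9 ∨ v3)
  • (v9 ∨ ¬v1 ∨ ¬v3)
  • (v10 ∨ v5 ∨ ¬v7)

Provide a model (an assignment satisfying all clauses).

v1=False, v2=False, v3=False, v4=True, v5=True, v6=False, v7=True, v8=False, v9=True, v10=True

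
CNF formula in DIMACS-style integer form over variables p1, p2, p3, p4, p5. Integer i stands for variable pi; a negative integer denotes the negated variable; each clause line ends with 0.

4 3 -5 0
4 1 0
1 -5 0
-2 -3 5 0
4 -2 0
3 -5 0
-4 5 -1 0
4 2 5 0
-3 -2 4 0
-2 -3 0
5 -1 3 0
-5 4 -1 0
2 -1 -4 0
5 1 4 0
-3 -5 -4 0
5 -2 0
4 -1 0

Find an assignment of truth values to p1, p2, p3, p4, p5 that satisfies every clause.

p1=False  p2=False  p3=False  p4=True  p5=False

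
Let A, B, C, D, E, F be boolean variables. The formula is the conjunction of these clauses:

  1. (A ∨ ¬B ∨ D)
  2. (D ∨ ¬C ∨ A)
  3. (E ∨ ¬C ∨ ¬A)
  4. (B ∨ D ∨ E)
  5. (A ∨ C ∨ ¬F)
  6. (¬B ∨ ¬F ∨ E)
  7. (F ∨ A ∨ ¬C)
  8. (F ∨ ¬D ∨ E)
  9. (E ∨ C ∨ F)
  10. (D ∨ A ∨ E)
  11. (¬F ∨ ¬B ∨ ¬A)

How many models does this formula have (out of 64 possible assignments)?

19

Split on A, then E.
  A=1, E=1: C, D free; 3 ways for (B,F) × 2^2 = 12.
  A=1, E=0: remaining (B,C,D,F) ∈ {(0,0,1,1)} — 1.
  A=0, E=1: 5 of the 16 assignments to (B,C,D,F) work.
  A=0, E=0: remaining (B,C,D,F) ∈ {(0,1,1,1)} — 1.
Total: 12 + 1 + 5 + 1 = 19.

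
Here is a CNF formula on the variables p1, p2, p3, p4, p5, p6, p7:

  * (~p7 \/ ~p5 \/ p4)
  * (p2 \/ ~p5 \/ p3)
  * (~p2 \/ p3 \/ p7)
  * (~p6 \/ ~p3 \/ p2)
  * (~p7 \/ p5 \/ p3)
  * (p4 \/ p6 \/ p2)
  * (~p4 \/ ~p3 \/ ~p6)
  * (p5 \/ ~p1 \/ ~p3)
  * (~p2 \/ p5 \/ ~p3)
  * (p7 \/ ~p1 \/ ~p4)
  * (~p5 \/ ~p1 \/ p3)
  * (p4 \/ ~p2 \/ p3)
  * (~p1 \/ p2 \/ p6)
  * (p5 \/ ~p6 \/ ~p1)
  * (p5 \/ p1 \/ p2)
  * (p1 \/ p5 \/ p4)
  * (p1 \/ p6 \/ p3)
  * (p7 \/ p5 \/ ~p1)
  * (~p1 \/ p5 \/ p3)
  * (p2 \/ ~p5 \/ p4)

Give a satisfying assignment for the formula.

p1 = F  p2 = F  p3 = T  p4 = T  p5 = T  p6 = F  p7 = T

Check each clause:
  1. (p4 \/ ~p5 \/ ~p7) — p4 is true.
  2. (~p5 \/ p2 \/ p3) — p3 is true.
  3. (~p2 \/ p3 \/ p7) — p3 is true.
  4. (~p3 \/ ~p6 \/ p2) — ~p6 is true.
  5. (~p7 \/ p3 \/ p5) — p3 is true.
  6. (p6 \/ p4 \/ p2) — p4 is true.
  7. (~p6 \/ ~p4 \/ ~p3) — ~p6 is true.
  8. (~p1 \/ ~p3 \/ p5) — p5 is true.
  9. (~p3 \/ ~p2 \/ p5) — p5 is true.
  10. (~p4 \/ ~p1 \/ p7) — ~p1 is true.
  11. (p3 \/ ~p1 \/ ~p5) — p3 is true.
  12. (p4 \/ ~p2 \/ p3) — p3 is true.
  13. (p2 \/ ~p1 \/ p6) — ~p1 is true.
  14. (p5 \/ ~p6 \/ ~p1) — ~p6 is true.
  15. (p2 \/ p1 \/ p5) — p5 is true.
  16. (p4 \/ p1 \/ p5) — p4 is true.
  17. (p3 \/ p1 \/ p6) — p3 is true.
  18. (~p1 \/ p5 \/ p7) — p5 is true.
  19. (p5 \/ p3 \/ ~p1) — p3 is true.
  20. (p4 \/ p2 \/ ~p5) — p4 is true.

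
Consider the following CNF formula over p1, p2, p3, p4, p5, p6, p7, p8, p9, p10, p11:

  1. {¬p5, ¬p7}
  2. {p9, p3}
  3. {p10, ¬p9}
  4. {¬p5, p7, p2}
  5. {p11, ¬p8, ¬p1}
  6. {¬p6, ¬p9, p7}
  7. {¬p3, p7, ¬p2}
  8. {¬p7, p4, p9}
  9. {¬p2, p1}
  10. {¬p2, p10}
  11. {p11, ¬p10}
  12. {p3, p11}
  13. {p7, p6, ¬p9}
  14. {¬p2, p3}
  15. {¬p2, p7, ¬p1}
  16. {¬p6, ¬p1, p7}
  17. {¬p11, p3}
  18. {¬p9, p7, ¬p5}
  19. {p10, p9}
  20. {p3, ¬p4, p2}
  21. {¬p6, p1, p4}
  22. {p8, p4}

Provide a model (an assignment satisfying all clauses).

p1=F, p2=F, p3=T, p4=F, p5=F, p6=F, p7=T, p8=T, p9=T, p10=T, p11=T

Check each clause:
  1. {¬p5, ¬p7} — ¬p5 is true.
  2. {p9, p3} — p9 is true.
  3. {¬p9, p10} — p10 is true.
  4. {p2, p7, ¬p5} — ¬p5 is true.
  5. {p11, ¬p8, ¬p1} — p11 is true.
  6. {p7, ¬p6, ¬p9} — ¬p6 is true.
  7. {¬p2, ¬p3, p7} — ¬p2 is true.
  8. {p4, ¬p7, p9} — p9 is true.
  9. {¬p2, p1} — ¬p2 is true.
  10. {p10, ¬p2} — p10 is true.
  11. {p11, ¬p10} — p11 is true.
  12. {p3, p11} — p11 is true.
  13. {p7, ¬p9, p6} — p7 is true.
  14. {p3, ¬p2} — p3 is true.
  15. {p7, ¬p2, ¬p1} — ¬p1 is true.
  16. {¬p1, p7, ¬p6} — ¬p6 is true.
  17. {¬p11, p3} — p3 is true.
  18. {p7, ¬p9, ¬p5} — ¬p5 is true.
  19. {p9, p10} — p9 is true.
  20. {¬p4, p3, p2} — p3 is true.
  21. {p4, ¬p6, p1} — ¬p6 is true.
  22. {p4, p8} — p8 is true.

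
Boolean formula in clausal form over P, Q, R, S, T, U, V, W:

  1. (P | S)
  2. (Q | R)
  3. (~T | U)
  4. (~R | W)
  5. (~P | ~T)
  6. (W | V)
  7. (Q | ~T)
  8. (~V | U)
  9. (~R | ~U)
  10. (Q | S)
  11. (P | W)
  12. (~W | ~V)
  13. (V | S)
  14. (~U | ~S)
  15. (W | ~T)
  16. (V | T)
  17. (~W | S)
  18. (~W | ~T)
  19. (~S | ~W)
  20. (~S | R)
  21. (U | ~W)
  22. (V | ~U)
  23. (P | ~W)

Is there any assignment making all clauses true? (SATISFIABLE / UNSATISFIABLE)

SATISFIABLE

Pure literal: Q appears only positively; assign Q = True.
Try P = True.
  then T is forced to False.
  then V is forced to True.
  then U is forced to True.
  then R is forced to False.
  then W is forced to False.
  then S is forced to False.
Every clause has at least one true literal under this assignment.
So P=True, Q=True, R=False, S=False, T=False, U=True, V=True, W=False is a satisfying assignment.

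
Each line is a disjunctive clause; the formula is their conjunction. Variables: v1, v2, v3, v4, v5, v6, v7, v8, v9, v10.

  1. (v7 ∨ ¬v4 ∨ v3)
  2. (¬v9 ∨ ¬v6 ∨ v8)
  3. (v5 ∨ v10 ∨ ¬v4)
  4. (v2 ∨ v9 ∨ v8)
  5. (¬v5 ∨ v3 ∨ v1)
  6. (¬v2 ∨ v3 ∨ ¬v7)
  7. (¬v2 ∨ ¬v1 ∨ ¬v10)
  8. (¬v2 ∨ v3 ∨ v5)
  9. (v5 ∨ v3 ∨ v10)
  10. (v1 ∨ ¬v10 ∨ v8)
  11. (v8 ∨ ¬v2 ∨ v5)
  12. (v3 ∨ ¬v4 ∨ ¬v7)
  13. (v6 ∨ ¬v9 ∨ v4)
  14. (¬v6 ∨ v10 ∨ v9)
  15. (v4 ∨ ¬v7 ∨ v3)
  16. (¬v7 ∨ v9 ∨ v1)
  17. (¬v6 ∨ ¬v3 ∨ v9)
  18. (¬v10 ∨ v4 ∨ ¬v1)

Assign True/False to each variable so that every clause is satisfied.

v1=T, v2=F, v3=T, v4=F, v5=F, v6=T, v7=F, v8=T, v9=T, v10=F

Pure literal: v8 appears only positively; assign v8 = True.
Branch on v1: take v1 = True.
Set v2 = False and propagate.
For the remaining variables, v3 = True, v4 = False, v5 = False, v6 = True, v7 = False, v9 = True, v10 = False works.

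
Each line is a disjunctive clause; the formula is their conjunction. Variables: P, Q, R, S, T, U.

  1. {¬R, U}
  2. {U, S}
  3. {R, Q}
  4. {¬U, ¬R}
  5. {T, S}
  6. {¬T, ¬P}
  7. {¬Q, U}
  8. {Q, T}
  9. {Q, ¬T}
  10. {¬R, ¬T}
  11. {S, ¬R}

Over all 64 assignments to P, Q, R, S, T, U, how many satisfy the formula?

4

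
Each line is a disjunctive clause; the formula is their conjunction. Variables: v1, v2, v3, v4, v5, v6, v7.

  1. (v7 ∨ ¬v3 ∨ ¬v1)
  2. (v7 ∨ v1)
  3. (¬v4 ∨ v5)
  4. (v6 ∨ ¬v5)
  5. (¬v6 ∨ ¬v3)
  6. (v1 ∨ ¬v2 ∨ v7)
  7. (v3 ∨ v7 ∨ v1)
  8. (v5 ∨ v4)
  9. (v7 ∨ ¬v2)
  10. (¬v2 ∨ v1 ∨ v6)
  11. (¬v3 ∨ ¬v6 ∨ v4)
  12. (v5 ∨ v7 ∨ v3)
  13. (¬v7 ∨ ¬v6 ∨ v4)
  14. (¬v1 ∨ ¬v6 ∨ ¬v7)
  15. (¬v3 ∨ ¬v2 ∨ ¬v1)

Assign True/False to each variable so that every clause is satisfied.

Branch on v1: take v1 = False.
  then v7 is forced to True.
Set v2 = True and propagate.
  then v6 is forced to True.
  then v3 is forced to False.
  then v4 is forced to True.
  then v5 is forced to True.
Every clause has at least one true literal under this assignment.

v1=F, v2=T, v3=F, v4=T, v5=T, v6=T, v7=T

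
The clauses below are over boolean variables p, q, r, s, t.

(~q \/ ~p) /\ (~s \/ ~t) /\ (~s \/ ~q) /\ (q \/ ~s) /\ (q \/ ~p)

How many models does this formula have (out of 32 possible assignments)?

8

The models are:
  p=F q=F r=F s=F t=F
  p=F q=F r=F s=F t=T
  p=F q=F r=T s=F t=F
  p=F q=F r=T s=F t=T
  p=F q=T r=F s=F t=F
  p=F q=T r=F s=F t=T
  p=F q=T r=T s=F t=F
  p=F q=T r=T s=F t=T
Count: 8.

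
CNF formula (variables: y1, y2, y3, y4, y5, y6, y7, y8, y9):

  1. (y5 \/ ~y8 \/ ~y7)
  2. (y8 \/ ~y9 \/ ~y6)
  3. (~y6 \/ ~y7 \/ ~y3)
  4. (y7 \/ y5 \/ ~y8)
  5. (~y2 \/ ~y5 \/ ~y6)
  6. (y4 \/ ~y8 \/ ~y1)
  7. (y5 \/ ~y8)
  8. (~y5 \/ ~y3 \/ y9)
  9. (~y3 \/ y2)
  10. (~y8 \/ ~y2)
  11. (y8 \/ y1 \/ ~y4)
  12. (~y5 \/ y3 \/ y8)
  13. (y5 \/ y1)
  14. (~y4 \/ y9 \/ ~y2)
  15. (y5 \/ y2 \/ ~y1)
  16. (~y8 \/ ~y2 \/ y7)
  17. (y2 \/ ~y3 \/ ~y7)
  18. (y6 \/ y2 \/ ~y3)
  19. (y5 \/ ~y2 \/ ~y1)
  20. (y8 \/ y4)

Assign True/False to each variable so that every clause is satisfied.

y1=0  y2=0  y3=0  y4=0  y5=1  y6=0  y7=0  y8=1  y9=1

Branch on y1: take y1 = False.
  then y5 is forced to True.
The remaining clauses are satisfied by y2 = False, y3 = False, y4 = False, y6 = False, y7 = False, y8 = True, y9 = True.
Every clause has at least one true literal under this assignment.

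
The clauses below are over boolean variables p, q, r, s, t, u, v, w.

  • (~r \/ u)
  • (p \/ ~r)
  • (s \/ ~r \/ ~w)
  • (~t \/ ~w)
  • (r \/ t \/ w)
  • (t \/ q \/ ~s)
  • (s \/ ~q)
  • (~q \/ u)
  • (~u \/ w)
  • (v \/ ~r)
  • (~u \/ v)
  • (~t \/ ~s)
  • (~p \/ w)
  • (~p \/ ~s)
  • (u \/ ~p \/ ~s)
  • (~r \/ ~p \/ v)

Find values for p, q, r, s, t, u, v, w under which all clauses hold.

p = F, q = F, r = F, s = F, t = F, u = F, v = T, w = T

Pure literal: v appears only positively; assign v = True.
Set p = False and propagate.
  then r is forced to False.
The remaining clauses are satisfied by q = False, s = False, t = False, u = False, w = True.
Every clause has at least one true literal under this assignment.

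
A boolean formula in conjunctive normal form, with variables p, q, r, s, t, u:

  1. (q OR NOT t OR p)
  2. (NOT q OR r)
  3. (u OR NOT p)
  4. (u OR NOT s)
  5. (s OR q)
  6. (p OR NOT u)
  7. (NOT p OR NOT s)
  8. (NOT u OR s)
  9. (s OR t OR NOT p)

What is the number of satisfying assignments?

Satisfying assignments:
  p=F q=T r=T s=F t=F u=F
  p=F q=T r=T s=F t=T u=F
Count: 2.

2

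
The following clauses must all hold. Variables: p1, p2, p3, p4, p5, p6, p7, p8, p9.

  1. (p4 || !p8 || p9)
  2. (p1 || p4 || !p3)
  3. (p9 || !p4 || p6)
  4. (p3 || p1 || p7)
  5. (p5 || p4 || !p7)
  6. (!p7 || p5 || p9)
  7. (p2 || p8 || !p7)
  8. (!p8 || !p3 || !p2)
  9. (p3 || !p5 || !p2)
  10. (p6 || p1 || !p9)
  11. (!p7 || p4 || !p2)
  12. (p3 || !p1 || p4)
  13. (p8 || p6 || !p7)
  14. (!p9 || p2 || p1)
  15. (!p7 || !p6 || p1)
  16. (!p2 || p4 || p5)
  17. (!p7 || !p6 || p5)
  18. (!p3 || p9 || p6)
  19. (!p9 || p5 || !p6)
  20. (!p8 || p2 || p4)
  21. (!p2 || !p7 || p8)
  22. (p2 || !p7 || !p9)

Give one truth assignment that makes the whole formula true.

p1=True  p2=False  p3=True  p4=True  p5=True  p6=False  p7=False  p8=False  p9=True

Check each clause:
  1. (p4 || !p8 || p9) — !p8 is true.
  2. (!p3 || p1 || p4) — p1 is true.
  3. (p9 || !p4 || p6) — p9 is true.
  4. (p3 || p7 || p1) — p1 is true.
  5. (!p7 || p4 || p5) — !p7 is true.
  6. (!p7 || p5 || p9) — p9 is true.
  7. (p2 || p8 || !p7) — !p7 is true.
  8. (!p2 || !p8 || !p3) — !p8 is true.
  9. (!p5 || p3 || !p2) — p3 is true.
  10. (p1 || !p9 || p6) — p1 is true.
  11. (!p2 || p4 || !p7) — !p7 is true.
  12. (p4 || p3 || !p1) — p3 is true.
  13. (!p7 || p6 || p8) — !p7 is true.
  14. (p2 || !p9 || p1) — p1 is true.
  15. (!p6 || !p7 || p1) — !p7 is true.
  16. (p5 || !p2 || p4) — p4 is true.
  17. (p5 || !p6 || !p7) — !p7 is true.
  18. (p9 || p6 || !p3) — p9 is true.
  19. (p5 || !p6 || !p9) — !p6 is true.
  20. (p4 || !p8 || p2) — !p8 is true.
  21. (!p2 || !p7 || p8) — !p7 is true.
  22. (!p9 || p2 || !p7) — !p7 is true.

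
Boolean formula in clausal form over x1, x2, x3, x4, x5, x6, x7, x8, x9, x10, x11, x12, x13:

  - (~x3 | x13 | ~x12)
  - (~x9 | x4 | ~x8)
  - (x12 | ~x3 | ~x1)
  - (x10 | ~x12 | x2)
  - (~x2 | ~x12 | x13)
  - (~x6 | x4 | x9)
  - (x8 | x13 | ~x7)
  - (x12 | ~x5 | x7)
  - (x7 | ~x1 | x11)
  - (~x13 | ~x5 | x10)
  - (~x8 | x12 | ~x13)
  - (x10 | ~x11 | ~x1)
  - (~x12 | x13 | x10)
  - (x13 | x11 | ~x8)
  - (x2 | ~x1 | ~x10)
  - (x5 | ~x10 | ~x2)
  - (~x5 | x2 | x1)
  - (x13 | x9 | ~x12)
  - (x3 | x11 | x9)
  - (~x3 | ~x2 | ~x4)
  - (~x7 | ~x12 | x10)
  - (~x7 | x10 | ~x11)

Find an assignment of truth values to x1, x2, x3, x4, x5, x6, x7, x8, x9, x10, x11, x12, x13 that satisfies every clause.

x1 = F  x2 = F  x3 = T  x4 = T  x5 = F  x6 = F  x7 = F  x8 = F  x9 = T  x10 = T  x11 = F  x12 = F  x13 = T

Check each clause:
  1. (x13 | ~x3 | ~x12) — ~x12 is true.
  2. (~x9 | x4 | ~x8) — ~x8 is true.
  3. (x12 | ~x3 | ~x1) — ~x1 is true.
  4. (x10 | ~x12 | x2) — x10 is true.
  5. (x13 | ~x2 | ~x12) — ~x12 is true.
  6. (x4 | ~x6 | x9) — x9 is true.
  7. (x8 | ~x7 | x13) — ~x7 is true.
  8. (x12 | ~x5 | x7) — ~x5 is true.
  9. (~x1 | x7 | x11) — ~x1 is true.
  10. (~x13 | x10 | ~x5) — x10 is true.
  11. (~x13 | x12 | ~x8) — ~x8 is true.
  12. (x10 | ~x1 | ~x11) — x10 is true.
  13. (x10 | x13 | ~x12) — x10 is true.
  14. (x13 | x11 | ~x8) — ~x8 is true.
  15. (~x10 | x2 | ~x1) — ~x1 is true.
  16. (~x2 | ~x10 | x5) — ~x2 is true.
  17. (x1 | ~x5 | x2) — ~x5 is true.
  18. (x13 | x9 | ~x12) — x9 is true.
  19. (x11 | x3 | x9) — x3 is true.
  20. (~x3 | ~x2 | ~x4) — ~x2 is true.
  21. (x10 | ~x12 | ~x7) — ~x7 is true.
  22. (~x7 | x10 | ~x11) — ~x7 is true.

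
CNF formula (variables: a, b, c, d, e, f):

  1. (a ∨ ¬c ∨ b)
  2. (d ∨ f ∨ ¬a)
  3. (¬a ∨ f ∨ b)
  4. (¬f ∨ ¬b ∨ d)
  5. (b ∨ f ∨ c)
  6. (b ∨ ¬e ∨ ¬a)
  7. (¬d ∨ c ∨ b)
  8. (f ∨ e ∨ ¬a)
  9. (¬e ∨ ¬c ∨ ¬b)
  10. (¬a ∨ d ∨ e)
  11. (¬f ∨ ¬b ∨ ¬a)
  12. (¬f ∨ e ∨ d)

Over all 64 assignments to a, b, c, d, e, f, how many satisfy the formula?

Case analysis on b and a:
  b=T, a=T: remaining (c,d,e,f) ∈ {(F,T,T,F)} — 1.
  b=T, a=F: 9 of the 16 assignments to (c,d,e,f) work.
  b=F, a=T: remaining (c,d,e,f) ∈ {(T,T,F,T)} — 1.
  b=F, a=F: remaining (c,d,e,f) ∈ {(F,F,T,T)} — 1.
Total: 1 + 9 + 1 + 1 = 12.

12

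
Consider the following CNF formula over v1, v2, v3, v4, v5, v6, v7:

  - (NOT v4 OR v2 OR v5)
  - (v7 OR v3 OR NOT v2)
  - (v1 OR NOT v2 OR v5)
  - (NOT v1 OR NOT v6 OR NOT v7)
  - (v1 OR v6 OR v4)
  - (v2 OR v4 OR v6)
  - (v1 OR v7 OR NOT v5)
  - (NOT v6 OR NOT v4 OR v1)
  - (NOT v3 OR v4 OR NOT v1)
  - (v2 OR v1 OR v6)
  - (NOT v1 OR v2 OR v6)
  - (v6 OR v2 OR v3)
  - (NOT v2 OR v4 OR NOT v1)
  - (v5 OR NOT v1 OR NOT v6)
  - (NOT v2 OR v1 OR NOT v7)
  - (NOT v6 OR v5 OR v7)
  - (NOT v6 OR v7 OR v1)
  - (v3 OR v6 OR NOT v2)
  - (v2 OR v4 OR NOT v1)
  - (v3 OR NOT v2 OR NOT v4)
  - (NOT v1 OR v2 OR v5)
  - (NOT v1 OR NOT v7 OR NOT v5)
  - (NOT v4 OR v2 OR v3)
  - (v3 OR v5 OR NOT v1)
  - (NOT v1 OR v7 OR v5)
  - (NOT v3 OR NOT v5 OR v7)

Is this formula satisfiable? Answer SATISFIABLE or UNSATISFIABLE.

SATISFIABLE

Try v1 = False.
For the remaining variables, v2 = False, v3 = False, v4 = False, v5 = True, v6 = True, v7 = True works.
So v1=F, v2=F, v3=F, v4=F, v5=T, v6=T, v7=T is a satisfying assignment.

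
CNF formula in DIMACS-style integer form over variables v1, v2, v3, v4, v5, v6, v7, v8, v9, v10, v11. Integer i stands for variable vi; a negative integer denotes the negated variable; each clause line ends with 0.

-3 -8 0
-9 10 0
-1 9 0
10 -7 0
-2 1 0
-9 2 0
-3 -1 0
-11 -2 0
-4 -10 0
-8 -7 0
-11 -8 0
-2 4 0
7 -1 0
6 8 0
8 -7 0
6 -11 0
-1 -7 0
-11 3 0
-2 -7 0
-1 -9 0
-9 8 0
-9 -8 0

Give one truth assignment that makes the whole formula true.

v1 = F  v2 = F  v3 = F  v4 = F  v5 = F  v6 = T  v7 = F  v8 = F  v9 = F  v10 = F  v11 = F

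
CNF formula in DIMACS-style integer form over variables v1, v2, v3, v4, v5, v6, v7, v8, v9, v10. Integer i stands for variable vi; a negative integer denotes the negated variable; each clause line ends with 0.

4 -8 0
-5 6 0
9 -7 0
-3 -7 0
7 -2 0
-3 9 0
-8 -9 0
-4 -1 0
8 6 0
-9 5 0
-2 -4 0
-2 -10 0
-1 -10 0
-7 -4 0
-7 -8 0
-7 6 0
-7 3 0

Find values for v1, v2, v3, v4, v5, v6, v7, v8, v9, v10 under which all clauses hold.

v1 = False, v2 = False, v3 = False, v4 = True, v5 = False, v6 = True, v7 = False, v8 = False, v9 = False, v10 = True

Pure literal: v1 appears only negated; assign v1 = False.
Pure literal: v2 appears only negated; assign v2 = False.
Set v3 = False and propagate.
  then v7 is forced to False.
The remaining clauses are satisfied by v4 = True, v5 = False, v6 = True, v8 = False, v9 = False, v10 = True.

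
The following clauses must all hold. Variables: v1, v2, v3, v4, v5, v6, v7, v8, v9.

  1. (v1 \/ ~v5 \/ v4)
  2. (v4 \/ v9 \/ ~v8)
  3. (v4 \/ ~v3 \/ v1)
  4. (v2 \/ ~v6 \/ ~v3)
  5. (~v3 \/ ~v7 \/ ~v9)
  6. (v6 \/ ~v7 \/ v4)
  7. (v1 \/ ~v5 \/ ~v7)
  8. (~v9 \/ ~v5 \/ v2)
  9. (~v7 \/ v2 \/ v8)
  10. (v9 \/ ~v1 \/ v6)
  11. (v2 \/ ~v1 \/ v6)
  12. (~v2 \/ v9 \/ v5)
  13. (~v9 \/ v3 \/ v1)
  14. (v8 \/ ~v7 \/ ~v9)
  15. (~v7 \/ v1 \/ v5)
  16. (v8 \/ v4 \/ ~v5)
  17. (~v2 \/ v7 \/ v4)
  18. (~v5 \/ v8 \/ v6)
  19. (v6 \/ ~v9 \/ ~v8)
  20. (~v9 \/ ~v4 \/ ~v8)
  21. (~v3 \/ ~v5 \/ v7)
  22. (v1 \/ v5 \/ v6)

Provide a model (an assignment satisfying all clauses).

v1 = True, v2 = True, v3 = False, v4 = True, v5 = True, v6 = True, v7 = False, v8 = True, v9 = False

Check each clause:
  1. (v4 \/ v1 \/ ~v5) — v1 is true.
  2. (v9 \/ v4 \/ ~v8) — v4 is true.
  3. (~v3 \/ v4 \/ v1) — v1 is true.
  4. (~v6 \/ v2 \/ ~v3) — v2 is true.
  5. (~v9 \/ ~v3 \/ ~v7) — ~v7 is true.
  6. (v4 \/ ~v7 \/ v6) — ~v7 is true.
  7. (~v7 \/ v1 \/ ~v5) — v1 is true.
  8. (~v5 \/ v2 \/ ~v9) — v2 is true.
  9. (v2 \/ v8 \/ ~v7) — v8 is true.
  10. (v6 \/ ~v1 \/ v9) — v6 is true.
  11. (v2 \/ v6 \/ ~v1) — v2 is true.
  12. (v9 \/ ~v2 \/ v5) — v5 is true.
  13. (~v9 \/ v1 \/ v3) — v1 is true.
  14. (v8 \/ ~v9 \/ ~v7) — v8 is true.
  15. (~v7 \/ v5 \/ v1) — v1 is true.
  16. (v8 \/ v4 \/ ~v5) — v8 is true.
  17. (v4 \/ v7 \/ ~v2) — v4 is true.
  18. (v8 \/ ~v5 \/ v6) — v8 is true.
  19. (~v9 \/ v6 \/ ~v8) — v6 is true.
  20. (~v8 \/ ~v9 \/ ~v4) — ~v9 is true.
  21. (~v5 \/ v7 \/ ~v3) — ~v3 is true.
  22. (v5 \/ v6 \/ v1) — v1 is true.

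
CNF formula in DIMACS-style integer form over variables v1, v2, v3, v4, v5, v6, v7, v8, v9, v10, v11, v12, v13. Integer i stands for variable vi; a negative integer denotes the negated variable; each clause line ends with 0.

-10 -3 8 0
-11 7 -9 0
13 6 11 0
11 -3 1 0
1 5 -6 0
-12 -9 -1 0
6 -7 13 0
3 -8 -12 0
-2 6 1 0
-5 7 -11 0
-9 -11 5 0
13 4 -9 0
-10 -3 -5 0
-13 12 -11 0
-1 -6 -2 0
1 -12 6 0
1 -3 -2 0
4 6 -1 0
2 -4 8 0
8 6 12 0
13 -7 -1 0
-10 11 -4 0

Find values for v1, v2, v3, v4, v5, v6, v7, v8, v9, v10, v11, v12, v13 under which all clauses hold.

v1=T, v2=F, v3=F, v4=T, v5=F, v6=T, v7=F, v8=T, v9=F, v10=F, v11=T, v12=F, v13=F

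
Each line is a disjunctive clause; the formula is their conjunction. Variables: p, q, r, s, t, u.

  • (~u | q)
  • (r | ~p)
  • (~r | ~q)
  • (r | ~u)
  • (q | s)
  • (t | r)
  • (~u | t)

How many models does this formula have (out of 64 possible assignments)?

7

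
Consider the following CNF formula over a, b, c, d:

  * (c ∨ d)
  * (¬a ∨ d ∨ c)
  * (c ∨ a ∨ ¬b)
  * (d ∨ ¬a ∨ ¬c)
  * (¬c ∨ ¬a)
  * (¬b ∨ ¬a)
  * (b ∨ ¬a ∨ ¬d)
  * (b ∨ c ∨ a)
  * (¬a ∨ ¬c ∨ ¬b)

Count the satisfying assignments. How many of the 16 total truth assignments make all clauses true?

4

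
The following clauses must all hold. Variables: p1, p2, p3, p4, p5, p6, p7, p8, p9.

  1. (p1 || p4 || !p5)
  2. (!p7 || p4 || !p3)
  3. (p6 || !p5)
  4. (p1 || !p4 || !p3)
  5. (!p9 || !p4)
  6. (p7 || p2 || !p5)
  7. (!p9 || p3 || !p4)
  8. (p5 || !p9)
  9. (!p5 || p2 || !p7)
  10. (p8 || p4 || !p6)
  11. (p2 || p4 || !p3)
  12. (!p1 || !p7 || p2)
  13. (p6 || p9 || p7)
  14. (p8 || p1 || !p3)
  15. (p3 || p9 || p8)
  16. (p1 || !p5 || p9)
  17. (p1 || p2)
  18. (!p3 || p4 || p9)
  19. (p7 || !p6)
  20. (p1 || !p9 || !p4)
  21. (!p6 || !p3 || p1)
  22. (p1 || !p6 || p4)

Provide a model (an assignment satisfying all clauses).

p1=True, p2=True, p3=False, p4=True, p5=True, p6=True, p7=True, p8=True, p9=False

Check each clause:
  1. (p4 || !p5 || p1) — p1 is true.
  2. (!p3 || !p7 || p4) — p4 is true.
  3. (!p5 || p6) — p6 is true.
  4. (!p4 || !p3 || p1) — p1 is true.
  5. (!p4 || !p9) — !p9 is true.
  6. (!p5 || p2 || p7) — p2 is true.
  7. (p3 || !p9 || !p4) — !p9 is true.
  8. (p5 || !p9) — p5 is true.
  9. (!p7 || p2 || !p5) — p2 is true.
  10. (p8 || !p6 || p4) — p8 is true.
  11. (p2 || !p3 || p4) — p2 is true.
  12. (!p7 || !p1 || p2) — p2 is true.
  13. (p7 || p6 || p9) — p6 is true.
  14. (!p3 || p1 || p8) — p8 is true.
  15. (p9 || p8 || p3) — p8 is true.
  16. (!p5 || p9 || p1) — p1 is true.
  17. (p1 || p2) — p1 is true.
  18. (p4 || p9 || !p3) — p4 is true.
  19. (!p6 || p7) — p7 is true.
  20. (!p4 || p1 || !p9) — p1 is true.
  21. (!p3 || !p6 || p1) — p1 is true.
  22. (!p6 || p1 || p4) — p1 is true.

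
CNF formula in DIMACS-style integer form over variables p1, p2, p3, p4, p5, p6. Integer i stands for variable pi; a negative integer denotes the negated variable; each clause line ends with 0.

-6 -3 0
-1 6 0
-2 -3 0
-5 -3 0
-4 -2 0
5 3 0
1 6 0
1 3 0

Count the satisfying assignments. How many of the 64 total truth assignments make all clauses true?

3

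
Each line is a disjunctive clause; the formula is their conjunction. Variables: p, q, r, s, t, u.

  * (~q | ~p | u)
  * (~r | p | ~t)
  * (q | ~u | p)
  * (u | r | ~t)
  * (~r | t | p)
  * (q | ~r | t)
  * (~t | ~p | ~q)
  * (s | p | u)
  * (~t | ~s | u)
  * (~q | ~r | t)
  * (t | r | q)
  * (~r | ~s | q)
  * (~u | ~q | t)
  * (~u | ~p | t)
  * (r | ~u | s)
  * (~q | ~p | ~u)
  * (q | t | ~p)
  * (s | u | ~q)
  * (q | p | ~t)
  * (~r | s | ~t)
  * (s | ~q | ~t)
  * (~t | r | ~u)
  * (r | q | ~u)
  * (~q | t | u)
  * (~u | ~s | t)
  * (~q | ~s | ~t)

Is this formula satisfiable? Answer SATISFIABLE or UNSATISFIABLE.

UNSATISFIABLE

t = True:
  q = True:
    propagation gives p=False, r=False, u=True; an empty clause results — contradiction.
  q = False:
    r = True:
      propagation gives s=False; contradiction.
    r = False:
      propagation gives u=True; contradiction.
t = False:
  q = True:
    propagation gives r=False, u=False; an empty clause results — contradiction.
  q = False:
    propagation gives r=False; an empty clause results — contradiction.
Every branch closes, so no satisfying assignment exists.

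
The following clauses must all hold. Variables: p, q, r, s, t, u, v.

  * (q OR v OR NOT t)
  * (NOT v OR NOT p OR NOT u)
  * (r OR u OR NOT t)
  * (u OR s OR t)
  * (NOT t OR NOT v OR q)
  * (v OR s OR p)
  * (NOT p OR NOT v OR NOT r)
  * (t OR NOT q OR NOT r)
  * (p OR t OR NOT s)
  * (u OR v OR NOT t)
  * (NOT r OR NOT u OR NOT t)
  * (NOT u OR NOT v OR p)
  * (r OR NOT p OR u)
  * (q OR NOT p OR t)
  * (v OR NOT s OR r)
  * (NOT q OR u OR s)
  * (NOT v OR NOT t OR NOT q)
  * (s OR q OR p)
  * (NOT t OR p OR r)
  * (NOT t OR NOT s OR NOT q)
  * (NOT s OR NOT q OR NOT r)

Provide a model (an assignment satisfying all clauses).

p=T, q=T, r=F, s=F, t=F, u=T, v=F

Try p = True.
The remaining clauses are satisfied by q = True, r = False, s = False, t = False, u = True, v = False.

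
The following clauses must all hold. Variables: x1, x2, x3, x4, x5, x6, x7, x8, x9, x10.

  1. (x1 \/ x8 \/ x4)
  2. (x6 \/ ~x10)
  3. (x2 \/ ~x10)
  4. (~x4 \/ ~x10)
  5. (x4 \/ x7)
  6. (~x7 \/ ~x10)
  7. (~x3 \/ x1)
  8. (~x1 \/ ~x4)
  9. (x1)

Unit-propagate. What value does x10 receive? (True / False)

(x1) is a unit clause: x1 = True.
From (~x1 \/ ~x4) and x1 = True: x4 = False.
(x7 \/ x4) with x4 = False leaves only x7, so x7 = True.
From (~x7 \/ ~x10) and x7 = True: x10 = False.

False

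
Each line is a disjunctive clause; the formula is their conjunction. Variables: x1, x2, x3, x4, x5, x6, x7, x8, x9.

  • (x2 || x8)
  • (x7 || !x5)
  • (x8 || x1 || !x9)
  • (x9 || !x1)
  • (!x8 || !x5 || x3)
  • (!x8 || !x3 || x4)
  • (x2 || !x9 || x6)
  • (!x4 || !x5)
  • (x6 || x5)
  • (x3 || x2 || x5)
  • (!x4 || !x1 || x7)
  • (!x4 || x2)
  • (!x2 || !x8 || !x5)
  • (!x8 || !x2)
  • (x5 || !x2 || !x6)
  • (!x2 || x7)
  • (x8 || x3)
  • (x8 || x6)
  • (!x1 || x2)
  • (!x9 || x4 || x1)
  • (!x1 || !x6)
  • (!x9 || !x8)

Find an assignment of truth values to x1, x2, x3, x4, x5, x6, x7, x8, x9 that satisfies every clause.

x1 = 0, x2 = 1, x3 = 1, x4 = 0, x5 = 1, x6 = 1, x7 = 1, x8 = 0, x9 = 0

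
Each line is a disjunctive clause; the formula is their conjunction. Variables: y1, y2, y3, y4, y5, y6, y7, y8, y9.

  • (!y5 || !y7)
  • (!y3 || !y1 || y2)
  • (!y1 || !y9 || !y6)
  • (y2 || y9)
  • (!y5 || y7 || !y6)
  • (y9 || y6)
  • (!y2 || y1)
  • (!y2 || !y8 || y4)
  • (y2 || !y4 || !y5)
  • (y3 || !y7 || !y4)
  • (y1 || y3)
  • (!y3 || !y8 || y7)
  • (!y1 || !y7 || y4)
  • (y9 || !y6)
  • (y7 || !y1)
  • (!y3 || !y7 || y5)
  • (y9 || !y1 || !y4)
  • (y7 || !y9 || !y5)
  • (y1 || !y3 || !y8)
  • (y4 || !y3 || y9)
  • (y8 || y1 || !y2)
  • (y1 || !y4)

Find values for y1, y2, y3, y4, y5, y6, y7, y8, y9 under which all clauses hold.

y1=F  y2=F  y3=T  y4=F  y5=F  y6=F  y7=F  y8=F  y9=T

Try y1 = False.
  then y2 is forced to False.
  then y9 is forced to True.
  then y3 is forced to True.
  then y8 is forced to False.
  then y4 is forced to False.
Branch on y5: take y5 = False.
  then y7 is forced to False.
y6 is now unconstrained; take y6 = False.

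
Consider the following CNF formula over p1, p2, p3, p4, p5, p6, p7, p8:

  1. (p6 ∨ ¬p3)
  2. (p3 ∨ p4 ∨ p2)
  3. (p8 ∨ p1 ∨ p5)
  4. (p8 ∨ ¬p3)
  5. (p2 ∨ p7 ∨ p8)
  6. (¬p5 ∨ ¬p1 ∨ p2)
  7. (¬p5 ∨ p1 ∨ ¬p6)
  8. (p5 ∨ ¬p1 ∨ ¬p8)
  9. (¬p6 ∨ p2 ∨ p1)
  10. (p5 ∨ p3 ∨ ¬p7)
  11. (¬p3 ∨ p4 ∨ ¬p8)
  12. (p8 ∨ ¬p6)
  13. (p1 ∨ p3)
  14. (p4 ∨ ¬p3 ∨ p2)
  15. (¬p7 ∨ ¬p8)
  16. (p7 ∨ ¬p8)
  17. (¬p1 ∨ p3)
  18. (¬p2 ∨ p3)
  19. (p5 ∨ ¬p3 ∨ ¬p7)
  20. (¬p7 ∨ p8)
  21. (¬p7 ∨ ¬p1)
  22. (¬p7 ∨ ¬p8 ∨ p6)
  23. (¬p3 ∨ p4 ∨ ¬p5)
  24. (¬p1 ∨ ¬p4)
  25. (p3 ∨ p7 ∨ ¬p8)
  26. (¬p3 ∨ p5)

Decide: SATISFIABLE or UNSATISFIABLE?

p3 = True:
  propagation gives p6=True, p8=True, p4=True, p7=False; an empty clause results — contradiction.
p3 = False:
  propagation gives p1=True; an empty clause results — contradiction.
Every branch closes, so no satisfying assignment exists.

UNSATISFIABLE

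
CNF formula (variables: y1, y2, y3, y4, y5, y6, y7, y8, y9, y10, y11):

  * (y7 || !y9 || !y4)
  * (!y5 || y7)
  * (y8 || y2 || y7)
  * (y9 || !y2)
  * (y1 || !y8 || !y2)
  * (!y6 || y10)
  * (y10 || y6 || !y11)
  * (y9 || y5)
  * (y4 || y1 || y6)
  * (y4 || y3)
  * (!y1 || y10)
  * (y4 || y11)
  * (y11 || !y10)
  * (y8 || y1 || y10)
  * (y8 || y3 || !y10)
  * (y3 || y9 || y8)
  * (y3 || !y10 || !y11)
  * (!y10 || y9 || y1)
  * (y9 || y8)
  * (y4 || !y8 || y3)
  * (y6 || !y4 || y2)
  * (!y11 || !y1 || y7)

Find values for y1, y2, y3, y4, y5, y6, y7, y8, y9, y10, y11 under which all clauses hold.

y1 = True, y2 = True, y3 = True, y4 = True, y5 = False, y6 = True, y7 = True, y8 = True, y9 = True, y10 = True, y11 = True

Pure literal: y3 appears only positively; assign y3 = True.
Pure literal: y7 appears only positively; assign y7 = True.
Set y1 = True and propagate.
  then y10 is forced to True.
  then y11 is forced to True.
Try y2 = True.
  then y9 is forced to True.
y4, y5, y6, y8 are now unconstrained; take y4 = True, y5 = False, y6 = True, y8 = True.
Every clause has at least one true literal under this assignment.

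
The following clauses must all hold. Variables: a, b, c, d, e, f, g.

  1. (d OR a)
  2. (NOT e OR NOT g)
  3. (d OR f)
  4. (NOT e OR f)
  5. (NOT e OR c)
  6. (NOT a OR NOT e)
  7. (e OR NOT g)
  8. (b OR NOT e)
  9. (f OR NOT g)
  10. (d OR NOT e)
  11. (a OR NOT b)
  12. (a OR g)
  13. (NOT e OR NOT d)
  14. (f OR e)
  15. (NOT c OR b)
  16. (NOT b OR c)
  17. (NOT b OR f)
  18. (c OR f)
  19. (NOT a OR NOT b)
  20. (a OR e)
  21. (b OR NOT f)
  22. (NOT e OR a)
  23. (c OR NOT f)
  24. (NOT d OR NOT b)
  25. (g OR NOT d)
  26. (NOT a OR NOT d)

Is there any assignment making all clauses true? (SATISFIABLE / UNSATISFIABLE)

UNSATISFIABLE

e = True:
  propagation gives g=False, f=True, c=True, a=False; an empty clause results — contradiction.
e = False:
  propagation gives g=False, a=True, f=True, b=False; an empty clause results — contradiction.
Every branch closes, so no satisfying assignment exists.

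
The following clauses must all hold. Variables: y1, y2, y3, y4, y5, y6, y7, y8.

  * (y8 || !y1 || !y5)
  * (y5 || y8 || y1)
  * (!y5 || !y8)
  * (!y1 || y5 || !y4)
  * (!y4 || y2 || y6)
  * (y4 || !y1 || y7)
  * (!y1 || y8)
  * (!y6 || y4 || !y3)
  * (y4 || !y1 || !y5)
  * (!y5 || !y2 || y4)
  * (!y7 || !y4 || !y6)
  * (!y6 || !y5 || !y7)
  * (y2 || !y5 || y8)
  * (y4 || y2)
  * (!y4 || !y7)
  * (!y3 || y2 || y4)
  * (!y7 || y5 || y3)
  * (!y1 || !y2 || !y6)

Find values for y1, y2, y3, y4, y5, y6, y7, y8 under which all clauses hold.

Try y1 = False.
Set y2 = True and propagate.
Branch on y3: take y3 = True.
For the remaining variables, y4 = True, y5 = False, y6 = True, y7 = False, y8 = True works.

y1=F, y2=T, y3=T, y4=T, y5=F, y6=T, y7=F, y8=T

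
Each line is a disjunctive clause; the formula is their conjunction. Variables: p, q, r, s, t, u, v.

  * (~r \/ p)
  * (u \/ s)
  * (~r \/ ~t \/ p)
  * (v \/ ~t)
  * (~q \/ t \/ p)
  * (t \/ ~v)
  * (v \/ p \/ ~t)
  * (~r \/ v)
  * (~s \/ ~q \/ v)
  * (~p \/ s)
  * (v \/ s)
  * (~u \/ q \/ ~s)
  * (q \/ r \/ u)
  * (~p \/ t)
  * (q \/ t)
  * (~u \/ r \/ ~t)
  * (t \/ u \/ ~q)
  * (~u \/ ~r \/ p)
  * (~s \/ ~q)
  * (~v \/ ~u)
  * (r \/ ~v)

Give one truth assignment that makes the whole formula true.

p = True, q = False, r = True, s = True, t = True, u = False, v = True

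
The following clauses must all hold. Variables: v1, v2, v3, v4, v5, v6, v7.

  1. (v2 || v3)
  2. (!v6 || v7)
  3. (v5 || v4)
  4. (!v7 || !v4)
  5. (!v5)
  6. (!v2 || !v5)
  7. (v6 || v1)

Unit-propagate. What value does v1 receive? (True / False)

True

(!v5) is a unit clause: v5 = False.
(v5 || v4): since v5 = False, the clause reduces to (v4). v4 = True.
(!v4 || !v7) with v4 = True leaves only !v7, so v7 = False.
From (v7 || !v6) and v7 = False: v6 = False.
In (v6 || v1), v6 is now false; v1 must hold, so v1 = True.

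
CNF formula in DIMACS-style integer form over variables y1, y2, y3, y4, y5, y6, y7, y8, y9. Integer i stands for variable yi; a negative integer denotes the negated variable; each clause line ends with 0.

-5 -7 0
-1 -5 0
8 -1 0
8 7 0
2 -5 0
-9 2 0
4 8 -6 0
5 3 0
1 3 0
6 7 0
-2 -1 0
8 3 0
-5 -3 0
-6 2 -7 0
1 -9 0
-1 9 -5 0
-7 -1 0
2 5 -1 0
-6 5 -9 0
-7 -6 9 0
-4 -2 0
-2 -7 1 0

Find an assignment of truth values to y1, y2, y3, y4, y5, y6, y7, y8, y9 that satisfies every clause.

y1=0, y2=0, y3=1, y4=0, y5=0, y6=0, y7=1, y8=0, y9=0

Try y1 = False.
  then y3 is forced to True.
  then y5 is forced to False.
  then y9 is forced to False.
Set y2 = False and propagate.
For the remaining variables, y4 = False, y6 = False, y7 = True, y8 = False works.
Every clause has at least one true literal under this assignment.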